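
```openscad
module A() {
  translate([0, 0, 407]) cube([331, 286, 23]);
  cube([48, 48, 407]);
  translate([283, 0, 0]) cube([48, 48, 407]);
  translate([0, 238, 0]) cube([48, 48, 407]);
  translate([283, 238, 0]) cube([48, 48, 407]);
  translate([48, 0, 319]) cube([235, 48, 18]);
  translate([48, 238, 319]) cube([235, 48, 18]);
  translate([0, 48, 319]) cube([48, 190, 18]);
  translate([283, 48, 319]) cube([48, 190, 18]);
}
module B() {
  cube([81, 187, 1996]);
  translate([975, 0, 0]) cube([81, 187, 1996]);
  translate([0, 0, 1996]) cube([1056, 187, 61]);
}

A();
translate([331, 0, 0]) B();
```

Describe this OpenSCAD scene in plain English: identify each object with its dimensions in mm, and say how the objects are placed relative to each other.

A is a four-legged stool. The seat is 331×286 mm, 23 mm thick, top at z = 430 mm. It stands on four square legs, each 48×48 mm in cross-section, from z = 0 to the seat underside, each flush with a corner of the seat. Four stretchers, 48 mm wide and 18 mm tall, connect adjacent legs with their undersides at z = 319 mm, each running between the inner faces of the legs it joins and aligned with the legs' outer faces on the other axis.

B is a door frame. The clear opening is 894 mm wide and 1996 mm high. Two 81 mm wide jambs, 187 mm deep, stand either side of the opening from the floor to the top of the opening. A 61 mm thick head sits across the top of both jambs, spanning the full outside width of the frame.

The door frame is against the stool's +x side, with their −y faces flush.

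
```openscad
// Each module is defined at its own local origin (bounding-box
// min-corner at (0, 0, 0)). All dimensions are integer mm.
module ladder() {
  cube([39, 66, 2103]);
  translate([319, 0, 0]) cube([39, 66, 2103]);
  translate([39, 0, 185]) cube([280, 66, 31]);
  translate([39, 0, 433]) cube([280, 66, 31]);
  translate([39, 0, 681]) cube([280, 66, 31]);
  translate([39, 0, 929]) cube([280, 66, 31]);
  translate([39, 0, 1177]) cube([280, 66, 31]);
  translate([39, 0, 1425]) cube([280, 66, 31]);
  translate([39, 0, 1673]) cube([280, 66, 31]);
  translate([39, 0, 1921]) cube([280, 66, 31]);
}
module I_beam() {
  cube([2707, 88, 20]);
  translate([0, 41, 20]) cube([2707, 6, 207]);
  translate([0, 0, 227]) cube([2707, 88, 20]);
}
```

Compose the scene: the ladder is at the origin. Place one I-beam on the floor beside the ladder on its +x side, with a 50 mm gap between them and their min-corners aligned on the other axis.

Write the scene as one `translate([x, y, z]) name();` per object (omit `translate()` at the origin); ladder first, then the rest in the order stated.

ladder();
translate([408, 0, 0]) I_beam();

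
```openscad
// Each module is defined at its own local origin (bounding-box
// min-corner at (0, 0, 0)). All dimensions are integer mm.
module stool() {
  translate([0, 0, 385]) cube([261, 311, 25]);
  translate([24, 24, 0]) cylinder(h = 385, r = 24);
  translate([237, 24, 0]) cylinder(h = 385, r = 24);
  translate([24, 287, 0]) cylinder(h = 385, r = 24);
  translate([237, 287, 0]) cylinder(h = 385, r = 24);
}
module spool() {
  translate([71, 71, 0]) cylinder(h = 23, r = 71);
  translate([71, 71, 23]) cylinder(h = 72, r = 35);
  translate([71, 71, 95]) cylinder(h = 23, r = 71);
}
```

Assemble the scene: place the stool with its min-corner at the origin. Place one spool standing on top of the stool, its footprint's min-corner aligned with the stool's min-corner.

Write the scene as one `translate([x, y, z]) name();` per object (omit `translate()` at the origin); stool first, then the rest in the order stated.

stool();
translate([0, 0, 410]) spool();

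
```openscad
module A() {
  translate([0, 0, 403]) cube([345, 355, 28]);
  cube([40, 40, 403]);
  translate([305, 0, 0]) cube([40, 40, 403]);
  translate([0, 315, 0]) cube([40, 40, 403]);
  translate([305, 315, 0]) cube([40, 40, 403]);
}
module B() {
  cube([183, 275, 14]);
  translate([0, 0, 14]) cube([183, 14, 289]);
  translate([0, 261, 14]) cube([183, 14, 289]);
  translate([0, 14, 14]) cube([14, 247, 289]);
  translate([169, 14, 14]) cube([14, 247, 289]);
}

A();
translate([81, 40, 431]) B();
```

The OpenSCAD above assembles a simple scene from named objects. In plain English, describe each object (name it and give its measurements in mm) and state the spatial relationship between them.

A is a four-legged stool. The seat is 345×355 mm, 28 mm thick, top at z = 431 mm. It stands on four square legs, each 40×40 mm in cross-section, from z = 0 to the seat underside, each flush with a corner of the seat.

B is an open-topped rectangular box: outside dimensions 183×275×303 mm, with a uniform wall and base thickness of 14 mm. The base is a full 183×275 slab on the floor; four walls sit on top of the base. The front and back walls (the −y and +y sides) span the full width; the two side walls fit between them.

The open box is on top of the stool, centred.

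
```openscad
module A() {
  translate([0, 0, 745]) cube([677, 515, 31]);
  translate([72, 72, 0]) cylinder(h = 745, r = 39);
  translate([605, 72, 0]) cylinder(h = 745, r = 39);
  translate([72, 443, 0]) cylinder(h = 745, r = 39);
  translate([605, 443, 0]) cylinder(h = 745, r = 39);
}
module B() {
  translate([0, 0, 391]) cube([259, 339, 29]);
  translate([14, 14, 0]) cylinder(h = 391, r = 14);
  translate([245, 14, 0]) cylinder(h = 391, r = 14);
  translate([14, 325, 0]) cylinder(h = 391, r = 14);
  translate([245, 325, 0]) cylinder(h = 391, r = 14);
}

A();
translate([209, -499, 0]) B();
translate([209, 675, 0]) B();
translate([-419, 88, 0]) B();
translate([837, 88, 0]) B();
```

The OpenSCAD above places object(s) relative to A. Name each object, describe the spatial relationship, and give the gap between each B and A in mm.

A is a table. B is a stool. Four stools sit around the table at the −y, +y, −x, +x sides. The gap between each stool and the table is 160 mm.

Each stool's nearest face is 160 mm from the table's bounding box.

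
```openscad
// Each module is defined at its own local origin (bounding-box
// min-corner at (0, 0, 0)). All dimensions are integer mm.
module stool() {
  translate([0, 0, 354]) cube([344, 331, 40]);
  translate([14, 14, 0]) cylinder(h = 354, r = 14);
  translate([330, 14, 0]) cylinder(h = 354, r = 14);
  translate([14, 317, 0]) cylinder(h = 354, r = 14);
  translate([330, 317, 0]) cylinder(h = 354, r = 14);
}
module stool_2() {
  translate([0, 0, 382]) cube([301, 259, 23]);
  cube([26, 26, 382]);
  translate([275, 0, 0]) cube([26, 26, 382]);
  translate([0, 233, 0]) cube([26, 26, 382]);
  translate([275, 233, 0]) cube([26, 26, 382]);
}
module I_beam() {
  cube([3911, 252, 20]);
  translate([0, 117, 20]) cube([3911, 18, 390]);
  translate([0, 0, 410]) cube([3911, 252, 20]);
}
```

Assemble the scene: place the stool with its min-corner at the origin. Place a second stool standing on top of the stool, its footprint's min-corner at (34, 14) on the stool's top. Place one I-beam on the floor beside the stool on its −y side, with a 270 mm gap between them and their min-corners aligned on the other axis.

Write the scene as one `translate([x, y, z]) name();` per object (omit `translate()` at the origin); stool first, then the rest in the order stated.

stool();
translate([34, 14, 394]) stool_2();
translate([0, -522, 0]) I_beam();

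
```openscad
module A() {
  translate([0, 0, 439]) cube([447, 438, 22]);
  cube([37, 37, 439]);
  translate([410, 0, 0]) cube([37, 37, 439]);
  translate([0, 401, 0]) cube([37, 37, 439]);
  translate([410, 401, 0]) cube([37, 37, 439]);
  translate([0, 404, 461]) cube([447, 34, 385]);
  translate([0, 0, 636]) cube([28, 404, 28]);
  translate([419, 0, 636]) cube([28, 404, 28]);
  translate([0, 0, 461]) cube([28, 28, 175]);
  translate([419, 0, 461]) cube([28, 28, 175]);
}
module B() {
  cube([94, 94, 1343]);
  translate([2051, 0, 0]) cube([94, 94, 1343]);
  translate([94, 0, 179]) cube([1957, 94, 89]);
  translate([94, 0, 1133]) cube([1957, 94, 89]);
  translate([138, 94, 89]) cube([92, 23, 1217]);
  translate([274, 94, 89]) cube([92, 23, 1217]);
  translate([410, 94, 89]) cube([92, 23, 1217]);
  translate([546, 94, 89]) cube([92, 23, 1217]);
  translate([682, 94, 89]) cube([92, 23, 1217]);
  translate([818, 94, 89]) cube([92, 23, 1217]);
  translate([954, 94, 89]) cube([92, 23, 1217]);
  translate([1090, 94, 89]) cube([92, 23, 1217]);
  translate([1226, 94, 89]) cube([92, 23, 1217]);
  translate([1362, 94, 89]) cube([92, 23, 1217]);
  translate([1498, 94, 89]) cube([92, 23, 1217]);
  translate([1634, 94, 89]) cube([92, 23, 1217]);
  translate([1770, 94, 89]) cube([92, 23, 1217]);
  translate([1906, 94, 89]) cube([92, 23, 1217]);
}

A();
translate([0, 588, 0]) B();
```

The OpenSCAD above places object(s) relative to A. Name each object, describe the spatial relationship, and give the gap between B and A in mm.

A is a chair. B is a fence section. The fence section is on the floor beside the chair on its +y side. The gap between the fence section and the chair is 150 mm.

The fence section's nearest face is 150 mm from the chair's +y face.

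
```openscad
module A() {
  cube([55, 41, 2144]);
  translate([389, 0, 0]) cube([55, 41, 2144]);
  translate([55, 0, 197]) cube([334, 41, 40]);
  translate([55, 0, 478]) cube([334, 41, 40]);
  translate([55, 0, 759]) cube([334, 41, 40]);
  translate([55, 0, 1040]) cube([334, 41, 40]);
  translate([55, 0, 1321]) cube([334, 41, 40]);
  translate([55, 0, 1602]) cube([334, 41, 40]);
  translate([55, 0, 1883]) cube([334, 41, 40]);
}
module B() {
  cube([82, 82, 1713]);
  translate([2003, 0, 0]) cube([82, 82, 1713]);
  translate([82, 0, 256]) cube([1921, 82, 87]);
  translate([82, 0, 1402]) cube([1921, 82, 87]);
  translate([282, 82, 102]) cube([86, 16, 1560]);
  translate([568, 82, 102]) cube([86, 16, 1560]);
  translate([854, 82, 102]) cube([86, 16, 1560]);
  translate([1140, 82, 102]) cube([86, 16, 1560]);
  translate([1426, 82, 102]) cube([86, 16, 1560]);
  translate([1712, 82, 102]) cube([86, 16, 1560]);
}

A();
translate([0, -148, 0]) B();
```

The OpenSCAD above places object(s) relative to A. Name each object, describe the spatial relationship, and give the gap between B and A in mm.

A is a ladder. B is a fence section. The fence section is on the floor beside the ladder on its −y side. The gap between the fence section and the ladder is 50 mm.

The fence section's nearest face is 50 mm from the ladder's −y face.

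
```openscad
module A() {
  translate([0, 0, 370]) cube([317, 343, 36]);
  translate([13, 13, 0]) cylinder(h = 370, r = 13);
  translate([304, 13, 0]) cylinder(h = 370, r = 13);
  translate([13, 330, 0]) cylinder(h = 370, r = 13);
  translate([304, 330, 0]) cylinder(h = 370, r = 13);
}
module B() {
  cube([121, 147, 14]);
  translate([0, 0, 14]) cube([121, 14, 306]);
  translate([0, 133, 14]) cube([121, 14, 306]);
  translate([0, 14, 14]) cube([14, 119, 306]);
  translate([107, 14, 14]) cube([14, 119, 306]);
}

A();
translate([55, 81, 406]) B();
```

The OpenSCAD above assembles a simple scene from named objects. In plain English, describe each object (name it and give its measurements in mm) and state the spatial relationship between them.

A is a four-legged stool. The seat is 317×343 mm, 36 mm thick, top at z = 406 mm. It stands on four round legs, each 26 mm in diameter, from z = 0 to the seat underside, each leg's axis is inset half a diameter from the nearest pair of seat edges (so the leg's bounding box is flush with the corner).

B is an open storage box with external size 121×147×320 mm and wall thickness 14 mm (the base is also 14 mm thick). The base covers the whole footprint; the four walls stand on the base, with the y-facing walls full-width and the x-facing walls fitting between their inner faces.

The open box is on top of the stool.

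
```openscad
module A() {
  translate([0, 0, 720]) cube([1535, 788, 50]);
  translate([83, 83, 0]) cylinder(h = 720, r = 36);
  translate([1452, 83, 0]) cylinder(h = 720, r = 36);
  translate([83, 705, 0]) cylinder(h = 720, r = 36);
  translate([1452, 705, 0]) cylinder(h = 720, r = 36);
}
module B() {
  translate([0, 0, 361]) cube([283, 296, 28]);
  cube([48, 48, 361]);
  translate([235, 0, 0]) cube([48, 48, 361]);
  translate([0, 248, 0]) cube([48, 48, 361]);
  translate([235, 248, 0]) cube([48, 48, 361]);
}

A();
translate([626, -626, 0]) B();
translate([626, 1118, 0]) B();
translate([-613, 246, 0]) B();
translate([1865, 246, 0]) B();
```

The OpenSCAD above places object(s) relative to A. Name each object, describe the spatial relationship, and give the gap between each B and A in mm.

Each stool's nearest face is 330 mm from the table's bounding box.

A is a table. B is a stool. Four stools sit around the table at the −y, +y, −x, +x sides. The gap between each stool and the table is 330 mm.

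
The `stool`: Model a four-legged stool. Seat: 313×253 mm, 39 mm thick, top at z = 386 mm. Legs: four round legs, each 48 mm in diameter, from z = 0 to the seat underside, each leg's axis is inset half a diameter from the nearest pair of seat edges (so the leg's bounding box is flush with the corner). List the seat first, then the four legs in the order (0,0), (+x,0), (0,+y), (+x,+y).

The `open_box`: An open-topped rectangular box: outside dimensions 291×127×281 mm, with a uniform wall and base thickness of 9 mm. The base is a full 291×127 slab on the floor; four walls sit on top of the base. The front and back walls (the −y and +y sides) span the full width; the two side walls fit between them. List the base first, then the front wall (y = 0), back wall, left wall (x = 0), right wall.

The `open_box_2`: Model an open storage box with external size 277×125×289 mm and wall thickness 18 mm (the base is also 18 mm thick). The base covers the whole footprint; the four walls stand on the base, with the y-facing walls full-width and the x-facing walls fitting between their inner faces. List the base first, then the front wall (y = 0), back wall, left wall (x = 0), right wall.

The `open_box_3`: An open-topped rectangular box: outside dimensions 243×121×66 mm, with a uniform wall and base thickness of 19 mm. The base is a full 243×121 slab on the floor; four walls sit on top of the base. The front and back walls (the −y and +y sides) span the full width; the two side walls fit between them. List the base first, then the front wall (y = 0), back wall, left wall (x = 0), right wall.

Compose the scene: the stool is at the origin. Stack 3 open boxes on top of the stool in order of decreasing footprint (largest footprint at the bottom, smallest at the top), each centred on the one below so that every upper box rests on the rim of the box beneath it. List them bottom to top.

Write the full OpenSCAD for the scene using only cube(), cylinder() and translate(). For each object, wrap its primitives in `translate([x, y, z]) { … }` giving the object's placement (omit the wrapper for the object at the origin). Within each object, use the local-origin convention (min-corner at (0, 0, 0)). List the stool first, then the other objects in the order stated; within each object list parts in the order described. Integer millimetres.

translate([0, 0, 347]) cube([313, 253, 39]);
translate([24, 24, 0]) cylinder(h = 347, r = 24);
translate([289, 24, 0]) cylinder(h = 347, r = 24);
translate([24, 229, 0]) cylinder(h = 347, r = 24);
translate([289, 229, 0]) cylinder(h = 347, r = 24);
translate([11, 63, 386]) {
  cube([291, 127, 9]);
  translate([0, 0, 9]) cube([291, 9, 272]);
  translate([0, 118, 9]) cube([291, 9, 272]);
  translate([0, 9, 9]) cube([9, 109, 272]);
  translate([282, 9, 9]) cube([9, 109, 272]);
}
translate([18, 64, 667]) {
  cube([277, 125, 18]);
  translate([0, 0, 18]) cube([277, 18, 271]);
  translate([0, 107, 18]) cube([277, 18, 271]);
  translate([0, 18, 18]) cube([18, 89, 271]);
  translate([259, 18, 18]) cube([18, 89, 271]);
}
translate([35, 66, 956]) {
  cube([243, 121, 19]);
  translate([0, 0, 19]) cube([243, 19, 47]);
  translate([0, 102, 19]) cube([243, 19, 47]);
  translate([0, 19, 19]) cube([19, 83, 47]);
  translate([224, 19, 19]) cube([19, 83, 47]);
}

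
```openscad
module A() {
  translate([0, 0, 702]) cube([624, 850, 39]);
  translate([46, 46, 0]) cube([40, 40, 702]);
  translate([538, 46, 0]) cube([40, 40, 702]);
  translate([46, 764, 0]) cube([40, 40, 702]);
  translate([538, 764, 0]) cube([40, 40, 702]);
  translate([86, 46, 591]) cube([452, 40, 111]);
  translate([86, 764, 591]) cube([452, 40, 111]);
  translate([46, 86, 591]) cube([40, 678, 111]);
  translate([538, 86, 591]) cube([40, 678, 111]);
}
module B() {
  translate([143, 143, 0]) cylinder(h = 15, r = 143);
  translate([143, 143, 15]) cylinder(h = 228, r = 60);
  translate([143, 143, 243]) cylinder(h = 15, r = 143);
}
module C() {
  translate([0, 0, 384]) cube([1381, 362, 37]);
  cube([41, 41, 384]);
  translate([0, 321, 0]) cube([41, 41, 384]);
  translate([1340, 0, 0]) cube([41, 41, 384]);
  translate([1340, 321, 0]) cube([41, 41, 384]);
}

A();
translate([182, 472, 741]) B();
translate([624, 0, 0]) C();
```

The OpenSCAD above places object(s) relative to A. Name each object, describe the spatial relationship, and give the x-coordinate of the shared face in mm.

The table's +x face and the bench's −x face are both at x = 624 mm.

A is a table. B is a spool. C is a bench. The spool is on top of the table. The bench is against the table's +x side, with their −y faces flush. The x-coordinate of the shared face is 624 mm.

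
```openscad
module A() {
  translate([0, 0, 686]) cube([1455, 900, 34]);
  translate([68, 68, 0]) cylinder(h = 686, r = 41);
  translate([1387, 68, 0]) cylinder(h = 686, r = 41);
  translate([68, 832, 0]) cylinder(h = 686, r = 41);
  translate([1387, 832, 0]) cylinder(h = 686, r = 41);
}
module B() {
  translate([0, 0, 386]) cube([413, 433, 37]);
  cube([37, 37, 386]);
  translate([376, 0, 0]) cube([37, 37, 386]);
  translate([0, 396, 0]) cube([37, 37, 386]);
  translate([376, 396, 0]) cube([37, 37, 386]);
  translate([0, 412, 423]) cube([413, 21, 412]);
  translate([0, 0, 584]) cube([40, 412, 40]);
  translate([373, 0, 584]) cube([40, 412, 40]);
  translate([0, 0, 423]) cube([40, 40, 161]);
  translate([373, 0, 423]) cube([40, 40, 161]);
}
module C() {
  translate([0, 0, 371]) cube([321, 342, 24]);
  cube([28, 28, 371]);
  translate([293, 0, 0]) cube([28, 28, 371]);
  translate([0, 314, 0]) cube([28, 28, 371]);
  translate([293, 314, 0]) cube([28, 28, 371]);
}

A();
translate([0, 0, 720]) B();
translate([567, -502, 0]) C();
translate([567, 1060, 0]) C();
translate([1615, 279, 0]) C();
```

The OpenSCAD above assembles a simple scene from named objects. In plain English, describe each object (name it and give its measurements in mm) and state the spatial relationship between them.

A is a rectangular dining table. The top is 1455×900×34 mm with its upper surface at z = 720 mm. It stands on four round legs of 82 mm diameter, each leg's bounding box inset 27 mm from the nearest pair of top edges, running from the floor to the underside of the top.

B is a chair: 413×433 mm seat, 37 mm thick, top at z = 423 mm, on four 37 mm square corner legs flush with the seat edges. A 21 mm thick backrest slab spans the full seat width, extending 412 mm above the seat top, its back face flush with the seat's +y edge. Two armrests of 40×40 mm section run along each side from the seat's front edge to the front of the backrest, top faces 201 mm above the seat top and outer faces flush with the seat's x-edges; a 40×40 mm post under the front of each armrest stands on the seat at the front corner.

C is a four-legged stool. The seat is 321×342 mm, 24 mm thick, top at z = 395 mm. It stands on four square legs, each 28×28 mm in cross-section, from z = 0 to the seat underside, each flush with a corner of the seat.

The chair is on top of the table. Three stools sit around the table at the −y, +y, +x sides.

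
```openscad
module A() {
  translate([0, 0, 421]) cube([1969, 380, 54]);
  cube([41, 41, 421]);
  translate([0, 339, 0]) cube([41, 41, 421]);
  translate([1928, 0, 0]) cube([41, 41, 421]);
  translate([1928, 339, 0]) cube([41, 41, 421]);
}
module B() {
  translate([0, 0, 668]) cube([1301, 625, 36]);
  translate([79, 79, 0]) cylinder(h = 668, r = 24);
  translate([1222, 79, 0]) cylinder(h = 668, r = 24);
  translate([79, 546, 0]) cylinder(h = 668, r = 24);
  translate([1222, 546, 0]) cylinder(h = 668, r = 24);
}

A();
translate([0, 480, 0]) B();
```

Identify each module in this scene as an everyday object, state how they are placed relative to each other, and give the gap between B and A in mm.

The table's nearest face is 100 mm from the bench's +y face.

A is a bench. B is a table. The table is on the floor beside the bench on its +y side. The gap between the table and the bench is 100 mm.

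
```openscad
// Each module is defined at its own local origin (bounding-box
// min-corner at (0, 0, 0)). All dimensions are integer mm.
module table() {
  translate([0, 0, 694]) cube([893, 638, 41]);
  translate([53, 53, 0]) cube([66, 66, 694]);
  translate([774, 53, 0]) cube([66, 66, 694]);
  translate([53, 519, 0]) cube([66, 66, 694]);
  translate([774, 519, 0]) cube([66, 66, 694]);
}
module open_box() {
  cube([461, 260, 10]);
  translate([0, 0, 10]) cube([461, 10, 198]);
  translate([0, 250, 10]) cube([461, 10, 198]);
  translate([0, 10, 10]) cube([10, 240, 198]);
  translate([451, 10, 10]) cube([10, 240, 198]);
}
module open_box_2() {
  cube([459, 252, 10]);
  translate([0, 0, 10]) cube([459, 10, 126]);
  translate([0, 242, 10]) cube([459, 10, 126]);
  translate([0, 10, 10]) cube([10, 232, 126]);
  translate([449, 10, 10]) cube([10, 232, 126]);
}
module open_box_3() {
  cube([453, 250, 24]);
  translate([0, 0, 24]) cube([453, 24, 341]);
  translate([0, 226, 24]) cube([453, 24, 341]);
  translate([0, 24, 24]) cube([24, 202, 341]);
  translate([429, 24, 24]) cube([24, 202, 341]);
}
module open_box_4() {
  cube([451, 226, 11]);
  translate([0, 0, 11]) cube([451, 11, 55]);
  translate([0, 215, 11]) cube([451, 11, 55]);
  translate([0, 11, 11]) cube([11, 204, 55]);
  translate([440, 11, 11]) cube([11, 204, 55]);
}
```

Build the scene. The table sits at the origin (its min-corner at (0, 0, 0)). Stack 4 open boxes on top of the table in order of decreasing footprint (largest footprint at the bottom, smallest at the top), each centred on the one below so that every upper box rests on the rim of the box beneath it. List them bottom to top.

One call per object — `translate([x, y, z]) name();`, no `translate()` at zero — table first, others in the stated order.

table();
translate([216, 189, 735]) open_box();
translate([217, 193, 943]) open_box_2();
translate([220, 194, 1079]) open_box_3();
translate([221, 206, 1444]) open_box_4();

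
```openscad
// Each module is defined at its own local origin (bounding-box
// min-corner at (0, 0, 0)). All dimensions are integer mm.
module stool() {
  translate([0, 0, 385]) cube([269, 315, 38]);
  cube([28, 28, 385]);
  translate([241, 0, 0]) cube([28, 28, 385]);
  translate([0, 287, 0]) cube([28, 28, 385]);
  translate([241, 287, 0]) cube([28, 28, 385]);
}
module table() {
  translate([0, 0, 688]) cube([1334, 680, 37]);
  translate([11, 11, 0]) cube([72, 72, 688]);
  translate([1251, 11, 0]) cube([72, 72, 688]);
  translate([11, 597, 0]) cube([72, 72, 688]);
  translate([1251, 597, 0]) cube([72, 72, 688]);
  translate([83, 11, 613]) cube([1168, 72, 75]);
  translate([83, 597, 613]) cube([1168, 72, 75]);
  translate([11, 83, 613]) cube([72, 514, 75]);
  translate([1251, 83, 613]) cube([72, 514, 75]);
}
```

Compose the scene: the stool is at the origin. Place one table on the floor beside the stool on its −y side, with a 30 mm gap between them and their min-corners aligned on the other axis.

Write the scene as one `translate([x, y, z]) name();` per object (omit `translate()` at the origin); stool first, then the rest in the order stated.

stool();
translate([0, -710, 0]) table();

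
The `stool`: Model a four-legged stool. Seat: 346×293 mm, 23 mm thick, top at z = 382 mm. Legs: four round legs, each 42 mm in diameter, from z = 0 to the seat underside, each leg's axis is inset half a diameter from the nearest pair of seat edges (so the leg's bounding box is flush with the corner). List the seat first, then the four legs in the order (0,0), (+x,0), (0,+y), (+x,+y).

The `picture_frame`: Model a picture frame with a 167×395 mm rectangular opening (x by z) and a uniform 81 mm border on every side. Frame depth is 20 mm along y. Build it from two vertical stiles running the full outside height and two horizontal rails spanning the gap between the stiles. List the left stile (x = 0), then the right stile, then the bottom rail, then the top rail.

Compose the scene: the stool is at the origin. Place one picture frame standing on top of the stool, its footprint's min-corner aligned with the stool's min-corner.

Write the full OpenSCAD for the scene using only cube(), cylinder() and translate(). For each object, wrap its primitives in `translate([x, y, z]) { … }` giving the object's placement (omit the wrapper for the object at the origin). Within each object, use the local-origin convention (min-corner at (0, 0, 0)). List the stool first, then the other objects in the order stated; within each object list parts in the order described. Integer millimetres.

translate([0, 0, 359]) cube([346, 293, 23]);
translate([21, 21, 0]) cylinder(h = 359, r = 21);
translate([325, 21, 0]) cylinder(h = 359, r = 21);
translate([21, 272, 0]) cylinder(h = 359, r = 21);
translate([325, 272, 0]) cylinder(h = 359, r = 21);
translate([0, 0, 382]) {
  cube([81, 20, 557]);
  translate([248, 0, 0]) cube([81, 20, 557]);
  translate([81, 0, 0]) cube([167, 20, 81]);
  translate([81, 0, 476]) cube([167, 20, 81]);
}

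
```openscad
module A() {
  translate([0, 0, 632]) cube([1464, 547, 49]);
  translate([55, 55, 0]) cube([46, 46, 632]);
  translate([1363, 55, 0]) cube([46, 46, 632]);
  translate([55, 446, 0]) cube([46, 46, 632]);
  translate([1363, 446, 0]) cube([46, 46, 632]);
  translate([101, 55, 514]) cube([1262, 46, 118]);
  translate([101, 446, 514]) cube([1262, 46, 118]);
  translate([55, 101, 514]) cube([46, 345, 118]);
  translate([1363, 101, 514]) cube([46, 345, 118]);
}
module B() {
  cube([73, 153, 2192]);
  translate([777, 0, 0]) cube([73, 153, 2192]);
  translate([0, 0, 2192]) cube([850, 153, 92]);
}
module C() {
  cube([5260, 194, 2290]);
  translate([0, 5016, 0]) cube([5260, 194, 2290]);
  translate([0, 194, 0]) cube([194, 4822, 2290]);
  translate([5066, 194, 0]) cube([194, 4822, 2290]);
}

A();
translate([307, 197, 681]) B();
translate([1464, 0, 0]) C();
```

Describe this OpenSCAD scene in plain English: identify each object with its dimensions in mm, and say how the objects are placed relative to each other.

A is a table with a 1464×547 mm rectangular top, 49 mm thick, top surface at z = 681 mm, supported by four 46×46 mm square legs, each inset 55 mm from the nearest pair of top edges, running from the floor. Four apron rails, 46 mm thick and 118 mm tall, run between adjacent legs with their top edges flush with the underside of the top and their outer faces flush with the legs' outer faces.

B is a door frame. The clear opening is 704 mm wide and 2192 mm high. Two 73 mm wide jambs, 153 mm deep, stand either side of the opening from the floor to the top of the opening. A 92 mm thick head sits across the top of both jambs, spanning the full outside width of the frame.

C is a box-shaped house frame (walls only): outside footprint 5260×5210 mm, wall height 2290 mm, wall thickness 194 mm. The two y-facing walls run the full x-width; the two x-facing walls fit between the inner faces of the y-facing walls.

The door frame is on top of the table, centred. The house frame is against the table's +x side, with their −y faces flush.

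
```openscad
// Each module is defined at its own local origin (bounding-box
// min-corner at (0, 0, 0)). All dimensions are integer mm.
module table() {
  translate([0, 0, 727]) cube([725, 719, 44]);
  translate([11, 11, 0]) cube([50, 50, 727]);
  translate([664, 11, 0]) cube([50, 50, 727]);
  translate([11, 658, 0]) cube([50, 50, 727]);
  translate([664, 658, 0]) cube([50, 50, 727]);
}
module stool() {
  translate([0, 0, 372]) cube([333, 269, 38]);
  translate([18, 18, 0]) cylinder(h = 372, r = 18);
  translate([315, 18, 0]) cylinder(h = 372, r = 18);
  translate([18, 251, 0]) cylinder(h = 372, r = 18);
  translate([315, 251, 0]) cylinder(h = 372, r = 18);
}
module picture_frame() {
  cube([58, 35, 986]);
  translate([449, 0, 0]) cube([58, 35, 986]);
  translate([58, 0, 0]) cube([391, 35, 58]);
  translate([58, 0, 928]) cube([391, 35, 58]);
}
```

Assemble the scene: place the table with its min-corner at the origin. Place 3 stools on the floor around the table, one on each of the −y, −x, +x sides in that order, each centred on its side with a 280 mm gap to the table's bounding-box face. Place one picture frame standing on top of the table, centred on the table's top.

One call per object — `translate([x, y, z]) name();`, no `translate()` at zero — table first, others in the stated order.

table();
translate([196, -549, 0]) stool();
translate([-613, 225, 0]) stool();
translate([1005, 225, 0]) stool();
translate([109, 342, 771]) picture_frame();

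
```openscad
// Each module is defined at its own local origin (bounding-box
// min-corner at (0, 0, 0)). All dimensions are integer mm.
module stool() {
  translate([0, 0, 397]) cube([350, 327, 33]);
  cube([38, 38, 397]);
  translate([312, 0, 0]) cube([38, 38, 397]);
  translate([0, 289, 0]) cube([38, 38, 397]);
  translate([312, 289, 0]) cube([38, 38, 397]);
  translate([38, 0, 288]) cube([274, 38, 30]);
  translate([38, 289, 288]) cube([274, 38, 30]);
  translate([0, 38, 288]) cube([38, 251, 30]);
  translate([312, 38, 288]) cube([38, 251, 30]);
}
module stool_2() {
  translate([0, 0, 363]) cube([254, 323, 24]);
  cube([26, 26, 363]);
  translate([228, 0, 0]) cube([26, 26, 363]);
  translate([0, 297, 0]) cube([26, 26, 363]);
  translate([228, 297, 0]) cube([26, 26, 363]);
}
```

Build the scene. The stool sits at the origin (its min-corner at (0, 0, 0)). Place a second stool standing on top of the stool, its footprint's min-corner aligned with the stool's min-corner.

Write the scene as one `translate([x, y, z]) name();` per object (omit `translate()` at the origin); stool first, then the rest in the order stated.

stool();
translate([0, 0, 430]) stool_2();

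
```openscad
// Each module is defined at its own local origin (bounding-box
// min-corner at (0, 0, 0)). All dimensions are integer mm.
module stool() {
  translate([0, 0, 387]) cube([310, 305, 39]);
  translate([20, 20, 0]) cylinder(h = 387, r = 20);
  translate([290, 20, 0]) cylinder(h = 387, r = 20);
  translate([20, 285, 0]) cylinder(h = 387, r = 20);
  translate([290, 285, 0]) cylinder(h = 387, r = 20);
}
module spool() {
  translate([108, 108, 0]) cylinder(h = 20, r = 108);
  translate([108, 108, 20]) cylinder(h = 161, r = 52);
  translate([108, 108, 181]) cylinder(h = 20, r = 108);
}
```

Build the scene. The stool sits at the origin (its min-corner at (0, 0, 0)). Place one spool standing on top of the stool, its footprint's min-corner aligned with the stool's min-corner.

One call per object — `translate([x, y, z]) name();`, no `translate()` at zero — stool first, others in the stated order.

stool();
translate([0, 0, 426]) spool();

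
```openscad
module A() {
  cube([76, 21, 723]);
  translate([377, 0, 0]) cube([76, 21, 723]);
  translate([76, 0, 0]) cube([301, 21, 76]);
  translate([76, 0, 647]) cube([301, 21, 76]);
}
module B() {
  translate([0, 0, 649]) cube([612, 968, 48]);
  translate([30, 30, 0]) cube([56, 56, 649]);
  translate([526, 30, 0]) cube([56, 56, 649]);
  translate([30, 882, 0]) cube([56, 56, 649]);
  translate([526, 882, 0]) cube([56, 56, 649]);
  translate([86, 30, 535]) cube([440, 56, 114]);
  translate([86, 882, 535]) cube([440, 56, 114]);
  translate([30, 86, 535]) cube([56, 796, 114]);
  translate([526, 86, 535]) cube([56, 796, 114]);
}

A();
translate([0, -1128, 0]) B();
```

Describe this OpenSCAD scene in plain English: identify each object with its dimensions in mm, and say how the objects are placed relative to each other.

A is a picture frame with a 301×571 mm rectangular opening (x by z) and a uniform 76 mm border on every side. Frame depth is 21 mm along y. It is built from two vertical stiles running the full outside height and two horizontal rails spanning the gap between the stiles.

B is a table: top 612 mm (x) × 968 mm (y), 48 mm thick, upper face at z = 697 mm, on four 56×56 mm square legs, each inset 30 mm from the nearest pair of top edges, running from z = 0 to the bottom of the top. Four apron rails, 56 mm thick and 114 mm tall, run between adjacent legs with their top edges flush with the underside of the top and their outer faces flush with the legs' outer faces.

The table is on the floor beside the picture frame on its −y side.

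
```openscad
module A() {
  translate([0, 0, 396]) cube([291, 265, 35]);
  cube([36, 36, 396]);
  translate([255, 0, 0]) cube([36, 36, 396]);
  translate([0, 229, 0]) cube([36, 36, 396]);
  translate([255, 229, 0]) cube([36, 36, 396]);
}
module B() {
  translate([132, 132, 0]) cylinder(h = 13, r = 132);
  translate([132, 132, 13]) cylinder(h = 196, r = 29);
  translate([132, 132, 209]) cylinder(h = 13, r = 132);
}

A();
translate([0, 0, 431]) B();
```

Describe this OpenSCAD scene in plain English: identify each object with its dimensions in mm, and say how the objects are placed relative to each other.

A is a four-legged stool. The seat is 291×265 mm, 35 mm thick, top at z = 431 mm. It stands on four square legs, each 36×36 mm in cross-section, from z = 0 to the seat underside, each flush with a corner of the seat.

B is a spool: two coaxial disc flanges of radius 132 mm and thickness 13 mm, joined by a core cylinder of radius 29 mm and height 196 mm. The lower flange rests on z = 0 and the three cylinders share a vertical axis.

The spool is on top of the stool.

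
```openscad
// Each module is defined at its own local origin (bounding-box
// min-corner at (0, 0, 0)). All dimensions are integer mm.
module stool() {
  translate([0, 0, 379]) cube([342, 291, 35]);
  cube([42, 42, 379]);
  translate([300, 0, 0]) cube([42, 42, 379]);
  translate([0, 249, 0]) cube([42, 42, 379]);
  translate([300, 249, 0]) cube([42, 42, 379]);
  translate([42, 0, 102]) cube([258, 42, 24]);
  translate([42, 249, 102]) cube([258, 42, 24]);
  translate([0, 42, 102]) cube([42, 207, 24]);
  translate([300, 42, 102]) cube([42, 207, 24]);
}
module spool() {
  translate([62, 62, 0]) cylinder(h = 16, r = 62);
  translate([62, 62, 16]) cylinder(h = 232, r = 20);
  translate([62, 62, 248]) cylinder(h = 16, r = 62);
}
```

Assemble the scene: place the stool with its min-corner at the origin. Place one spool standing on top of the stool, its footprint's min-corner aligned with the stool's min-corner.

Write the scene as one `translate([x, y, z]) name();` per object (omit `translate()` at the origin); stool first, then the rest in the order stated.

stool();
translate([0, 0, 414]) spool();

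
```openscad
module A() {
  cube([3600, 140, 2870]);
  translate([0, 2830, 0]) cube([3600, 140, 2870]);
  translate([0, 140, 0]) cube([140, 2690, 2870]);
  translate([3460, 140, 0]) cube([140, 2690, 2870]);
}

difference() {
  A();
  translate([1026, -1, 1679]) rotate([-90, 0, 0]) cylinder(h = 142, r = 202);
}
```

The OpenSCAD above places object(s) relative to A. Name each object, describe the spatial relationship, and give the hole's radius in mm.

A is a house frame. The house frame has a circular hole through its front wall. The hole's radius is 202 mm.

The subtracted cylinder has r = 202 mm.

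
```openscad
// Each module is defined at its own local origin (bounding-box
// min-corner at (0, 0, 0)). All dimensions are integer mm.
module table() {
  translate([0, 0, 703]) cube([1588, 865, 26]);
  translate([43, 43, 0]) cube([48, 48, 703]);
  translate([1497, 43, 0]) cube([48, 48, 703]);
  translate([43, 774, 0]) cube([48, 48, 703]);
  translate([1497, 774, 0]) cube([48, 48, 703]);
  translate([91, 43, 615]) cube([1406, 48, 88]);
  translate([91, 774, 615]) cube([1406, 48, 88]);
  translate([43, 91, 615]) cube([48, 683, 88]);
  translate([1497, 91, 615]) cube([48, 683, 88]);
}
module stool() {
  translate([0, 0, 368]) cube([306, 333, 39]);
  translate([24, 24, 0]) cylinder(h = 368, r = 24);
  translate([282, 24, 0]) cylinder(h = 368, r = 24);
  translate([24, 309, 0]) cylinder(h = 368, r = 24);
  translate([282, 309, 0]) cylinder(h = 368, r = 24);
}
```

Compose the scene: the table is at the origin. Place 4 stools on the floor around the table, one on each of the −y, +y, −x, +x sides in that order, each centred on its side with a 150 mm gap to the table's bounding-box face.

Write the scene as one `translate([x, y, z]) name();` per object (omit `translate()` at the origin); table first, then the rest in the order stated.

table();
translate([641, -483, 0]) stool();
translate([641, 1015, 0]) stool();
translate([-456, 266, 0]) stool();
translate([1738, 266, 0]) stool();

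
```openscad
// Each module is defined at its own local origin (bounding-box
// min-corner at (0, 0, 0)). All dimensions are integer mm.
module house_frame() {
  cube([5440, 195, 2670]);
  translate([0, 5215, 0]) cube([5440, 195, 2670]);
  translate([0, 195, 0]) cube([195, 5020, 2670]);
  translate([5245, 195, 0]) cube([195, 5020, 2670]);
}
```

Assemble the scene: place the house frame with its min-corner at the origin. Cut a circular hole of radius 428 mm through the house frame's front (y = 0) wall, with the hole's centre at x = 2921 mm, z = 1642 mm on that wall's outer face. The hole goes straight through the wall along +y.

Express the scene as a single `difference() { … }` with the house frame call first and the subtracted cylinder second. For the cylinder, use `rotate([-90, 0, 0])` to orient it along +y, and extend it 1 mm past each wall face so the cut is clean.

difference() {
  house_frame();
  translate([2921, -1, 1642]) rotate([-90, 0, 0]) cylinder(h = 197, r = 428);
}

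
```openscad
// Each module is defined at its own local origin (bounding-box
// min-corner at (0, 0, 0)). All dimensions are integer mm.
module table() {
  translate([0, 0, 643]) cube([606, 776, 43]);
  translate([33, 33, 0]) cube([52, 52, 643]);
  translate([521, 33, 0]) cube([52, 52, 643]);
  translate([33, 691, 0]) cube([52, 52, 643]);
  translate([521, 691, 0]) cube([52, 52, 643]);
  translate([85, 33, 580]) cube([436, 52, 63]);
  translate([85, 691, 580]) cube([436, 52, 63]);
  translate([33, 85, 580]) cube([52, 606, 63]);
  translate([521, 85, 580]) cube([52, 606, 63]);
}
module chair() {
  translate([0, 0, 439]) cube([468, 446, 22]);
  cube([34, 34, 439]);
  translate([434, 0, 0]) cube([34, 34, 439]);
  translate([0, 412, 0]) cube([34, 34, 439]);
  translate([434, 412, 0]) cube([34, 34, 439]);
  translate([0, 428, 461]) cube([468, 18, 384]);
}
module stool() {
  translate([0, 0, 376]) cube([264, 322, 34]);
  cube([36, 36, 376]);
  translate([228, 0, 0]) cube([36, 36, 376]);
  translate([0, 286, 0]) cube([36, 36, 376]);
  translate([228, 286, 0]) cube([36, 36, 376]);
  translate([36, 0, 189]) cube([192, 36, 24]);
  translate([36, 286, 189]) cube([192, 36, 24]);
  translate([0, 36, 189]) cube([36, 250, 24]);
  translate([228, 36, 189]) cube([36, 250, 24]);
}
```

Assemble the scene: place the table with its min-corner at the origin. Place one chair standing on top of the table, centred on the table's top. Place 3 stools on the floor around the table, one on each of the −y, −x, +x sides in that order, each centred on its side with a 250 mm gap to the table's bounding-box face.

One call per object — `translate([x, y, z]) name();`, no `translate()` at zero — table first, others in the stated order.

table();
translate([69, 165, 686]) chair();
translate([171, -572, 0]) stool();
translate([-514, 227, 0]) stool();
translate([856, 227, 0]) stool();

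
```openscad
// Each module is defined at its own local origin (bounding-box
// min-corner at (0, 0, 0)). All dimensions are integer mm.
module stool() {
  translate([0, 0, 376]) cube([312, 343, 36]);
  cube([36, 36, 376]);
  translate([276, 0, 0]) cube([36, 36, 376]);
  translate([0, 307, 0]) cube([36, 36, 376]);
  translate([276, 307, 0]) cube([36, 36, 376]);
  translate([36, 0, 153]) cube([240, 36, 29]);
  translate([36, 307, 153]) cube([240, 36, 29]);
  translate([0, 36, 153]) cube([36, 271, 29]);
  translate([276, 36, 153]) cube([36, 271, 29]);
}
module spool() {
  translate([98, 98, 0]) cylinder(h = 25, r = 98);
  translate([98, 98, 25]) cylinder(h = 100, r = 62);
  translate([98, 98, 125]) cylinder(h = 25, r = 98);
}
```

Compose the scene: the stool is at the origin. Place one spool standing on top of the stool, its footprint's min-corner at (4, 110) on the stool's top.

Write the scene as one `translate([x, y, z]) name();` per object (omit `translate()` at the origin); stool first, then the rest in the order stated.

stool();
translate([4, 110, 412]) spool();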